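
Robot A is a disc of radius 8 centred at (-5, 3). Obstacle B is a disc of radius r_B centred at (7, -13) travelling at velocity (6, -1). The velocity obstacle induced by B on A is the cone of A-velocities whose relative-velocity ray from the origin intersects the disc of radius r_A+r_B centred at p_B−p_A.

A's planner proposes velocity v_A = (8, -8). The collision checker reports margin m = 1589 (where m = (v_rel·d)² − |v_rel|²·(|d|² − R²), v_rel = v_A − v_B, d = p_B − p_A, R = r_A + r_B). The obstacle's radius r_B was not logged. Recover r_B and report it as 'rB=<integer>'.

m = 1589
d = (12, -16);  v_rel = (2, -7),  |v_rel|² = 53
v_rel×d = (2)·(-16) − (-7)·(12) = 52
since m = R²·53 − 52²:  R² = (2704 + 1589) / 53 = 81
R = √81 = 9  ⇒  r_B = 9 − 8 = 1

rB=1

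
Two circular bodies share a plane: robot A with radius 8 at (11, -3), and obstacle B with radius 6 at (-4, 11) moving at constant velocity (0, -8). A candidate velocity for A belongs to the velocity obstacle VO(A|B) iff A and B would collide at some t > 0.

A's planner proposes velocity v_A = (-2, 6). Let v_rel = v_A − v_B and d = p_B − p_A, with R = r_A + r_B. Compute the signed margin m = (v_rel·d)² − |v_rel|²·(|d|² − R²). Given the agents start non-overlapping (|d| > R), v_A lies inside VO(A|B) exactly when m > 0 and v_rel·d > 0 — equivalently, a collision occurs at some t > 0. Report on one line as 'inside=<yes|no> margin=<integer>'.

d = (-15, 14),  |d|² = 421;  R = 8+6 = 14,  c = 421−14² = 225
v_rel = (-2, 14),  |v_rel|² = 200;  v_rel·d = (-2)·(-15) + (14)·(14) = 226
200·t² − 452·t + 225 = 0  ⇒  m = 226² − 200·225 = 6076
m = 6076 > 0,  v_rel·d = 226 > 0  ⇒  inside

inside=yes margin=6076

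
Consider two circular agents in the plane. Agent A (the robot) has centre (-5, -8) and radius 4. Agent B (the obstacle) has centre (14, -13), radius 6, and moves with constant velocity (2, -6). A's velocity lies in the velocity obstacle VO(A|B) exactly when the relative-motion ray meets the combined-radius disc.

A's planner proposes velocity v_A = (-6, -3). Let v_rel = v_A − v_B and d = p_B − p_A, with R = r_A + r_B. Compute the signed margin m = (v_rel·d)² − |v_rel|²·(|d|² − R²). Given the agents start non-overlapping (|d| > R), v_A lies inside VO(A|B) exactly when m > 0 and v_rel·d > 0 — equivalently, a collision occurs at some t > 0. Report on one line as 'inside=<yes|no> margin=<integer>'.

d = (19, -5),  |d|² = 386;  R = 4+6 = 10,  c = 386−10² = 286
v_rel = (-8, 3),  |v_rel|² = 73;  v_rel·d = (-8)·(19) + (3)·(-5) = -167
73·t² + 334·t + 286 = 0  ⇒  m = (-167)² − 73·286 = 7011
m = 7011 > 0,  v_rel·d = -167 < 0  ⇒  outside

inside=no margin=7011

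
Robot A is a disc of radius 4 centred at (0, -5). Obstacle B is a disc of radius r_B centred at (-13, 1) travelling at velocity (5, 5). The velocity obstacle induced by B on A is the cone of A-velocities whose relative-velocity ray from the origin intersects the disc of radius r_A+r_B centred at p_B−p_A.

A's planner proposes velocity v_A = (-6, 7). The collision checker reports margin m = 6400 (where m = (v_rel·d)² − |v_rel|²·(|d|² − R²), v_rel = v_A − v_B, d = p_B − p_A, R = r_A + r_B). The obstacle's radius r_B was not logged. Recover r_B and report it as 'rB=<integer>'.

m = 6400
d = (-13, 6);  v_rel = (-11, 2),  |v_rel|² = 125
v_rel×d = (-11)·(6) − (2)·(-13) = -40
since m = R²·125 − (-40)²:  R² = (1600 + 6400) / 125 = 64
R = √64 = 8  ⇒  r_B = 8 − 4 = 4

rB=4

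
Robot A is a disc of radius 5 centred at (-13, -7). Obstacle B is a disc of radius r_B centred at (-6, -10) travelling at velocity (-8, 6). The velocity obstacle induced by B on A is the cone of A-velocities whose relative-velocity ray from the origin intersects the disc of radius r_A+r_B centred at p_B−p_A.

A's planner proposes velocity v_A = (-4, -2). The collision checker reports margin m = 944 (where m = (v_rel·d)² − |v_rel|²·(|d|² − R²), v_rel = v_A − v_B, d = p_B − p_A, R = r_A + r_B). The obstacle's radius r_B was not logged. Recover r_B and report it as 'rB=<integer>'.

m = 944
d = (7, -3);  v_rel = (4, -8),  |v_rel|² = 80
v_rel×d = (4)·(-3) − (-8)·(7) = 44
since m = R²·80 − 44²:  R² = (1936 + 944) / 80 = 36
R = √36 = 6  ⇒  r_B = 6 − 5 = 1

rB=1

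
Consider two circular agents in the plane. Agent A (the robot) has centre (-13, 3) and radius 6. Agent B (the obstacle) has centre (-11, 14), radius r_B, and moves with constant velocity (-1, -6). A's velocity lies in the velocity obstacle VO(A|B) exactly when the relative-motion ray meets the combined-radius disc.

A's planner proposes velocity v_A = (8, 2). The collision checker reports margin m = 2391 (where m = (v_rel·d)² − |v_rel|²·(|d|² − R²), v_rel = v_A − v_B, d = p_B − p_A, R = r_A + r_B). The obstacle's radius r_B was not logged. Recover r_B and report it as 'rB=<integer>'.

m = 2391
d = (2, 11);  v_rel = (9, 8),  |v_rel|² = 145
v_rel×d = (9)·(11) − (8)·(2) = 83
since m = R²·145 − 83²:  R² = (6889 + 2391) / 145 = 64
R = √64 = 8  ⇒  r_B = 8 − 6 = 2

rB=2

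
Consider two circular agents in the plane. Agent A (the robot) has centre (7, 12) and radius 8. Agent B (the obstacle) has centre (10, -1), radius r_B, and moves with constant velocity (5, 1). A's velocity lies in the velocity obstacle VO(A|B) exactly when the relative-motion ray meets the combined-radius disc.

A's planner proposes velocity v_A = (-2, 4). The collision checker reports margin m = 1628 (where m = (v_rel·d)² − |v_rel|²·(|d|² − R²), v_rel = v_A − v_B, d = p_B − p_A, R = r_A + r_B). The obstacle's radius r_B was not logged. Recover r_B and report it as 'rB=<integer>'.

m = 1628
d = (3, -13);  v_rel = (-7, 3),  |v_rel|² = 58
v_rel×d = (-7)·(-13) − (3)·(3) = 82
since m = R²·58 − 82²:  R² = (6724 + 1628) / 58 = 144
R = √144 = 12  ⇒  r_B = 12 − 8 = 4

rB=4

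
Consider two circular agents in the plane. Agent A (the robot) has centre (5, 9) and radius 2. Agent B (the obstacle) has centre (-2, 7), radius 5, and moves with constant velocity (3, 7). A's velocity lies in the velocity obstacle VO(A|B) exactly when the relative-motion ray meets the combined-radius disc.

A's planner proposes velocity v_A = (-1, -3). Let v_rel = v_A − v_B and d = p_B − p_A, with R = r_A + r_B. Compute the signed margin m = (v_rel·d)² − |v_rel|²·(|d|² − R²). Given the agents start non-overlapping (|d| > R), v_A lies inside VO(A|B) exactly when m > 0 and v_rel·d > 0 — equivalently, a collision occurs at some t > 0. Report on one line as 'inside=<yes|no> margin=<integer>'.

d = (-7, -2),  |d|² = 53;  R = 2+5 = 7,  c = 53−7² = 4
v_rel = (-4, -10),  |v_rel|² = 116;  v_rel·d = (-4)·(-7) + (-10)·(-2) = 48
116·t² − 96·t + 4 = 0  ⇒  m = 48² − 116·4 = 1840
m = 1840 > 0,  v_rel·d = 48 > 0  ⇒  inside

inside=yes margin=1840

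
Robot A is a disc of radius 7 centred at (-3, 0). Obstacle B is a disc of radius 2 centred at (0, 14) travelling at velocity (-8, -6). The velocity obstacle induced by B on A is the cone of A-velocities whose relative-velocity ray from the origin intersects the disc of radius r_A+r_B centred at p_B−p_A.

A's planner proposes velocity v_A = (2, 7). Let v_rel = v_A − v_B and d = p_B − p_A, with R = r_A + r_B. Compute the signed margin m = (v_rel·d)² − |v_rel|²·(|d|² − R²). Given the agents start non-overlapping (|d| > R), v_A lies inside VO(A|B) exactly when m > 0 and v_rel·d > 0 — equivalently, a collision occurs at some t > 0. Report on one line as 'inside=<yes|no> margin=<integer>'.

d = (3, 14),  |d|² = 205;  R = 7+2 = 9,  c = 205−9² = 124
v_rel = (10, 13),  |v_rel|² = 269;  v_rel·d = (10)·(3) + (13)·(14) = 212
269·t² − 424·t + 124 = 0  ⇒  m = 212² − 269·124 = 11588
m = 11588 > 0,  v_rel·d = 212 > 0  ⇒  inside

inside=yes margin=11588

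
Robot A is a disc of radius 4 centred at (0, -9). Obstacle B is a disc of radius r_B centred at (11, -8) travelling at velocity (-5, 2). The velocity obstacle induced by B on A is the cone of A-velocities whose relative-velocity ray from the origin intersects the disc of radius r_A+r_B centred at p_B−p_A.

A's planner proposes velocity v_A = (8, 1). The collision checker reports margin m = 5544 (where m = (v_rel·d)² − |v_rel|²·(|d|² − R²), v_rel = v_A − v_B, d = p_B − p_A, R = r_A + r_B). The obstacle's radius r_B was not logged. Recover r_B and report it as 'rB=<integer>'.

m = 5544
d = (11, 1);  v_rel = (13, -1),  |v_rel|² = 170
v_rel×d = (13)·(1) − (-1)·(11) = 24
since m = R²·170 − 24²:  R² = (576 + 5544) / 170 = 36
R = √36 = 6  ⇒  r_B = 6 − 4 = 2

rB=2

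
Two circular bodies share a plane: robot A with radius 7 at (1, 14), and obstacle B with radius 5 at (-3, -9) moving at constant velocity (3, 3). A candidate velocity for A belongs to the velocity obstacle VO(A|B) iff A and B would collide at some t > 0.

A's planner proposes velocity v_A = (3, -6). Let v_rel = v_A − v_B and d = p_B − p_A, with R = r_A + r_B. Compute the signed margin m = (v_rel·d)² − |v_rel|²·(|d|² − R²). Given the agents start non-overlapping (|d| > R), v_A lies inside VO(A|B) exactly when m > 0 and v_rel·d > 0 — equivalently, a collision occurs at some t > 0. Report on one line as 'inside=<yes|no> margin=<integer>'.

d = (-4, -23),  |d|² = 545;  R = 7+5 = 12,  c = 545−12² = 401
v_rel = (0, -9),  |v_rel|² = 81;  v_rel·d = (0)·(-4) + (-9)·(-23) = 207
81·t² − 414·t + 401 = 0  ⇒  m = 207² − 81·401 = 10368
m = 10368 > 0,  v_rel·d = 207 > 0  ⇒  inside

inside=yes margin=10368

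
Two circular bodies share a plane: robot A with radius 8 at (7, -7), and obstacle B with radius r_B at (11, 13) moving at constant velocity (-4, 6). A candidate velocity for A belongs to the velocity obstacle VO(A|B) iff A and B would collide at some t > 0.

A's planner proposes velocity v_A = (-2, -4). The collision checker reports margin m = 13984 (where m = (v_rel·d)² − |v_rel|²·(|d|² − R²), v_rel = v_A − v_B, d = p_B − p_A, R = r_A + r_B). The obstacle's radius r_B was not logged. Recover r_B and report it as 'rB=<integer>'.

m = 13984
d = (4, 20);  v_rel = (2, -10),  |v_rel|² = 104
v_rel×d = (2)·(20) − (-10)·(4) = 80
since m = R²·104 − 80²:  R² = (6400 + 13984) / 104 = 196
R = √196 = 14  ⇒  r_B = 14 − 8 = 6

rB=6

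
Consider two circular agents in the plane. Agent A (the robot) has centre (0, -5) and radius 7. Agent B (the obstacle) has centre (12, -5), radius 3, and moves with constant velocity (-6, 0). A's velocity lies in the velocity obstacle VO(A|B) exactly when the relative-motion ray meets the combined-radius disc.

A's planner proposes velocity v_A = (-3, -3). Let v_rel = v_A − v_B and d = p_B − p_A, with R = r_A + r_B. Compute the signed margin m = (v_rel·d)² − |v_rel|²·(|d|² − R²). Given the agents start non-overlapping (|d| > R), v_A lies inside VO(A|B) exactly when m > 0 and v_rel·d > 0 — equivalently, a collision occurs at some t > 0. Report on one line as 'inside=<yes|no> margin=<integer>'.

d = (12, 0),  |d|² = 144;  R = 7+3 = 10,  c = 144−10² = 44
v_rel = (3, -3),  |v_rel|² = 18;  v_rel·d = (3)·(12) + (-3)·(0) = 36
18·t² − 72·t + 44 = 0  ⇒  m = 36² − 18·44 = 504
m = 504 > 0,  v_rel·d = 36 > 0  ⇒  inside

inside=yes margin=504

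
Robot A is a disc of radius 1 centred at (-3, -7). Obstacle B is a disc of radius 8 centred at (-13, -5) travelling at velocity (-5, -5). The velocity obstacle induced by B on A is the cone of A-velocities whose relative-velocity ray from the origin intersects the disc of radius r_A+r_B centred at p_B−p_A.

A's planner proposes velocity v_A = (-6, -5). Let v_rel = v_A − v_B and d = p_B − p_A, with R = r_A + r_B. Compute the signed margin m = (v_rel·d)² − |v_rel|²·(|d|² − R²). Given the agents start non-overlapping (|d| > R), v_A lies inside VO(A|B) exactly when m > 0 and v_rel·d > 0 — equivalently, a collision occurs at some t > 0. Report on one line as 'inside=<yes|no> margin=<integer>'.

d = (-10, 2),  |d|² = 104;  R = 1+8 = 9,  c = 104−9² = 23
v_rel = (-1, 0),  |v_rel|² = 1;  v_rel·d = (-1)·(-10) + (0)·(2) = 10
1·t² − 20·t + 23 = 0  ⇒  m = 10² − 1·23 = 77
m = 77 > 0,  v_rel·d = 10 > 0  ⇒  inside

inside=yes margin=77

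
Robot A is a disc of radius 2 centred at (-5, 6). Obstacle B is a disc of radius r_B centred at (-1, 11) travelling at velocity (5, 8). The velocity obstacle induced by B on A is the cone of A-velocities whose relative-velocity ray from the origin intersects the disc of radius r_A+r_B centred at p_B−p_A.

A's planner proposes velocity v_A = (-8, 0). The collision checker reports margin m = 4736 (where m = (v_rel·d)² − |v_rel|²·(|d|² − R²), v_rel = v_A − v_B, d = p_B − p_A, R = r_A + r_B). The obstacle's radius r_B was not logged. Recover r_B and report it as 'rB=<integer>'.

m = 4736
d = (4, 5);  v_rel = (-13, -8),  |v_rel|² = 233
v_rel×d = (-13)·(5) − (-8)·(4) = -33
since m = R²·233 − (-33)²:  R² = (1089 + 4736) / 233 = 25
R = √25 = 5  ⇒  r_B = 5 − 2 = 3

rB=3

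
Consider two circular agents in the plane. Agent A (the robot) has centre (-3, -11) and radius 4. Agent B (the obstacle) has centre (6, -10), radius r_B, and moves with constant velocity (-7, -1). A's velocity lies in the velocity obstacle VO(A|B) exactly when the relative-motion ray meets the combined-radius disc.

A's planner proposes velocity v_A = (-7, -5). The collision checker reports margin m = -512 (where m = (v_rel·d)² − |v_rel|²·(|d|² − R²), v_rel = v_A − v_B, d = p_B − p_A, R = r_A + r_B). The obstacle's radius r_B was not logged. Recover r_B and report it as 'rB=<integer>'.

m = -512
d = (9, 1);  v_rel = (0, -4),  |v_rel|² = 16
v_rel×d = (0)·(1) − (-4)·(9) = 36
since m = R²·16 − 36²:  R² = (1296 + -512) / 16 = 49
R = √49 = 7  ⇒  r_B = 7 − 4 = 3

rB=3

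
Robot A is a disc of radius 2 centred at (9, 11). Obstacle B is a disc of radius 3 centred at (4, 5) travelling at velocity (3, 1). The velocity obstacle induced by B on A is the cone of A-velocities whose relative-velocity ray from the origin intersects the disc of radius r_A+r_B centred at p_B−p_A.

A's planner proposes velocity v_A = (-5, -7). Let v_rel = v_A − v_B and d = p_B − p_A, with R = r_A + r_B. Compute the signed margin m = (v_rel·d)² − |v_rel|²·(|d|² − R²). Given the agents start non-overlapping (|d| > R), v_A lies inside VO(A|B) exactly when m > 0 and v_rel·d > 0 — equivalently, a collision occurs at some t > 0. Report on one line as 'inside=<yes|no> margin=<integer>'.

d = (-5, -6),  |d|² = 61;  R = 2+3 = 5,  c = 61−5² = 36
v_rel = (-8, -8),  |v_rel|² = 128;  v_rel·d = (-8)·(-5) + (-8)·(-6) = 88
128·t² − 176·t + 36 = 0  ⇒  m = 88² − 128·36 = 3136
m = 3136 > 0,  v_rel·d = 88 > 0  ⇒  inside

inside=yes margin=3136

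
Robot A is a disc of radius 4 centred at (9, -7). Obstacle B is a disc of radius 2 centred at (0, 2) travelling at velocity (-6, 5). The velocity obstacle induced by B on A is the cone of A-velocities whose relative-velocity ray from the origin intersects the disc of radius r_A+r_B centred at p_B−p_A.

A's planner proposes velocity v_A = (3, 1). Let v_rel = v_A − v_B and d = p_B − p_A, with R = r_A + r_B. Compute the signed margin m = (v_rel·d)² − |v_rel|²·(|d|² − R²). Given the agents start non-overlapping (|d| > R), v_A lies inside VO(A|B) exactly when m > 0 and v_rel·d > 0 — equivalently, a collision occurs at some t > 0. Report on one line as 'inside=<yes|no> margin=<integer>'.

d = (-9, 9),  |d|² = 162;  R = 4+2 = 6,  c = 162−6² = 126
v_rel = (9, -4),  |v_rel|² = 97;  v_rel·d = (9)·(-9) + (-4)·(9) = -117
97·t² + 234·t + 126 = 0  ⇒  m = (-117)² − 97·126 = 1467
m = 1467 > 0,  v_rel·d = -117 < 0  ⇒  outside

inside=no margin=1467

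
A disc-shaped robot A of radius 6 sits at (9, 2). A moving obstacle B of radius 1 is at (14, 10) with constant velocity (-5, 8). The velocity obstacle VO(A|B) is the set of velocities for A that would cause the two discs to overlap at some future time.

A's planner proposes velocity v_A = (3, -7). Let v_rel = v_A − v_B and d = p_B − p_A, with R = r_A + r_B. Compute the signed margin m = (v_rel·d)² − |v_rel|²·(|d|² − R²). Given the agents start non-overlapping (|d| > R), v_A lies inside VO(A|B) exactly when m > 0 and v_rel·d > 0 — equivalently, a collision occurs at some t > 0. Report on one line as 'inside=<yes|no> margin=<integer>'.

d = (5, 8),  |d|² = 89;  R = 6+1 = 7,  c = 89−7² = 40
v_rel = (8, -15),  |v_rel|² = 289;  v_rel·d = (8)·(5) + (-15)·(8) = -80
289·t² + 160·t + 40 = 0  ⇒  m = (-80)² − 289·40 = -5160
m = -5160 < 0,  v_rel·d = -80 < 0  ⇒  outside

inside=no margin=-5160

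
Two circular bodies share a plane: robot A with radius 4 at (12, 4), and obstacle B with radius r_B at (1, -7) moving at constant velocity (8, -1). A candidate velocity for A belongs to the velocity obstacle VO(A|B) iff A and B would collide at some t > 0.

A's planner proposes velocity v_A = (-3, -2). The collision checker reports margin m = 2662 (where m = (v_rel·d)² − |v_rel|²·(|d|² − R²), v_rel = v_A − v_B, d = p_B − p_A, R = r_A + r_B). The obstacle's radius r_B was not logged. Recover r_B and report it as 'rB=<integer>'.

m = 2662
d = (-11, -11);  v_rel = (-11, -1),  |v_rel|² = 122
v_rel×d = (-11)·(-11) − (-1)·(-11) = 110
since m = R²·122 − 110²:  R² = (12100 + 2662) / 122 = 121
R = √121 = 11  ⇒  r_B = 11 − 4 = 7

rB=7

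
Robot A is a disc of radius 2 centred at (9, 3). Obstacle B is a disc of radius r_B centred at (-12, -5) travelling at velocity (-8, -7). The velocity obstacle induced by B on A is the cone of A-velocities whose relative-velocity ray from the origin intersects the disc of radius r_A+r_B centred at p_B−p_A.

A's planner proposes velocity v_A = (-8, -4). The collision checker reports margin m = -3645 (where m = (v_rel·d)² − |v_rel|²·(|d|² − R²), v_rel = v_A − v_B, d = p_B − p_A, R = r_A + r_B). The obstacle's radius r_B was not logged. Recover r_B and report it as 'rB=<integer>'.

m = -3645
d = (-21, -8);  v_rel = (0, 3),  |v_rel|² = 9
v_rel×d = (0)·(-8) − (3)·(-21) = 63
since m = R²·9 − 63²:  R² = (3969 + -3645) / 9 = 36
R = √36 = 6  ⇒  r_B = 6 − 2 = 4

rB=4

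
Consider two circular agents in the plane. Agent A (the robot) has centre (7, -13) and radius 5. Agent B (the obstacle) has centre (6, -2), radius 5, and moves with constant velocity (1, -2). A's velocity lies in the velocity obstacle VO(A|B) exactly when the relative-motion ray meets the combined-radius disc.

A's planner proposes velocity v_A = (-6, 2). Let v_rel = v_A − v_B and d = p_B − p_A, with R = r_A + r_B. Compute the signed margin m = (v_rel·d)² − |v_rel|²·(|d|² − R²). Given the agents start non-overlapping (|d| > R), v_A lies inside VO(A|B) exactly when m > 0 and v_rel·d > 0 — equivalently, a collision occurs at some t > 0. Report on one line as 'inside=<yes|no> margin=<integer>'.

d = (-1, 11),  |d|² = 122;  R = 5+5 = 10,  c = 122−10² = 22
v_rel = (-7, 4),  |v_rel|² = 65;  v_rel·d = (-7)·(-1) + (4)·(11) = 51
65·t² − 102·t + 22 = 0  ⇒  m = 51² − 65·22 = 1171
m = 1171 > 0,  v_rel·d = 51 > 0  ⇒  inside

inside=yes margin=1171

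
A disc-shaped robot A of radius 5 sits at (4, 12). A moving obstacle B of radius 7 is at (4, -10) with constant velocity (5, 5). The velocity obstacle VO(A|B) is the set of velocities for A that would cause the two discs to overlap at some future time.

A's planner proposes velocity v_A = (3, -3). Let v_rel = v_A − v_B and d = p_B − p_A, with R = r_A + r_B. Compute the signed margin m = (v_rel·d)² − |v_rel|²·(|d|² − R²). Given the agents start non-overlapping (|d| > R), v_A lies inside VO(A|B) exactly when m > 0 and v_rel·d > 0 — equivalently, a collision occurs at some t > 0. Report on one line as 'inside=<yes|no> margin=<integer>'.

d = (0, -22),  |d|² = 484;  R = 5+7 = 12,  c = 484−12² = 340
v_rel = (-2, -8),  |v_rel|² = 68;  v_rel·d = (-2)·(0) + (-8)·(-22) = 176
68·t² − 352·t + 340 = 0  ⇒  m = 176² − 68·340 = 7856
m = 7856 > 0,  v_rel·d = 176 > 0  ⇒  inside

inside=yes margin=7856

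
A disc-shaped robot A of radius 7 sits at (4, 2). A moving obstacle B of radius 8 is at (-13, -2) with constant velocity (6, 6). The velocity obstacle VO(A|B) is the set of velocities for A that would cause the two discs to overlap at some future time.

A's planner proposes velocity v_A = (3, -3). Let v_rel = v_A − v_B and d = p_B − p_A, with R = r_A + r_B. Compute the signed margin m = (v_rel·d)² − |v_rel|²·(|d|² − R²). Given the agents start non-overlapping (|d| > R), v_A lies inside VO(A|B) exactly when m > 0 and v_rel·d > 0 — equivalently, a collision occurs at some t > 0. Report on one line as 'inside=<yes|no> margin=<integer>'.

d = (-17, -4),  |d|² = 305;  R = 7+8 = 15,  c = 305−15² = 80
v_rel = (-3, -9),  |v_rel|² = 90;  v_rel·d = (-3)·(-17) + (-9)·(-4) = 87
90·t² − 174·t + 80 = 0  ⇒  m = 87² − 90·80 = 369
m = 369 > 0,  v_rel·d = 87 > 0  ⇒  inside

inside=yes margin=369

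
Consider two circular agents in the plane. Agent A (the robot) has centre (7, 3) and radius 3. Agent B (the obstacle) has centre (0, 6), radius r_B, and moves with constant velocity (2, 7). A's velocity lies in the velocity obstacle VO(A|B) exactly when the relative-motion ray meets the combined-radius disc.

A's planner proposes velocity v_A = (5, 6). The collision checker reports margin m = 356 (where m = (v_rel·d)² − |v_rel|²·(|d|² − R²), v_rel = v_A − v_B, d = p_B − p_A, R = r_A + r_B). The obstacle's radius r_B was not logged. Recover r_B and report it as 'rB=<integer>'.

m = 356
d = (-7, 3);  v_rel = (3, -1),  |v_rel|² = 10
v_rel×d = (3)·(3) − (-1)·(-7) = 2
since m = R²·10 − 2²:  R² = (4 + 356) / 10 = 36
R = √36 = 6  ⇒  r_B = 6 − 3 = 3

rB=3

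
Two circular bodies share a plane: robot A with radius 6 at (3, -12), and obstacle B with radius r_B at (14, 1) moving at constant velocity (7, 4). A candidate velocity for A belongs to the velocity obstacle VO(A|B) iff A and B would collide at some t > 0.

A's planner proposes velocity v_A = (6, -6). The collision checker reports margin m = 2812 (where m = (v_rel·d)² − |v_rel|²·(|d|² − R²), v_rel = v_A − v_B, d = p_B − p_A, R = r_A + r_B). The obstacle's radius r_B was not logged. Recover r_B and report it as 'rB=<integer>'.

m = 2812
d = (11, 13);  v_rel = (-1, -10),  |v_rel|² = 101
v_rel×d = (-1)·(13) − (-10)·(11) = 97
since m = R²·101 − 97²:  R² = (9409 + 2812) / 101 = 121
R = √121 = 11  ⇒  r_B = 11 − 6 = 5

rB=5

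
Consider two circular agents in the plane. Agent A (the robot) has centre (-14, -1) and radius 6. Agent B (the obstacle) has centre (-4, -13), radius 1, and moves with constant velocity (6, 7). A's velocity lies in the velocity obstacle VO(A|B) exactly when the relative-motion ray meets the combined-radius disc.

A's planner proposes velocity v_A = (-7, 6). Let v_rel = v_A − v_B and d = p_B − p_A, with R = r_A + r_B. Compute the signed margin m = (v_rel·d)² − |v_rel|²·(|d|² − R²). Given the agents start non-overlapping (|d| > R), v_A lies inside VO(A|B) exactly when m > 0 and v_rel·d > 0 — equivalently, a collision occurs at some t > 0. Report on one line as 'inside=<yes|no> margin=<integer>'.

d = (10, -12),  |d|² = 244;  R = 6+1 = 7,  c = 244−7² = 195
v_rel = (-13, -1),  |v_rel|² = 170;  v_rel·d = (-13)·(10) + (-1)·(-12) = -118
170·t² + 236·t + 195 = 0  ⇒  m = (-118)² − 170·195 = -19226
m = -19226 < 0,  v_rel·d = -118 < 0  ⇒  outside

inside=no margin=-19226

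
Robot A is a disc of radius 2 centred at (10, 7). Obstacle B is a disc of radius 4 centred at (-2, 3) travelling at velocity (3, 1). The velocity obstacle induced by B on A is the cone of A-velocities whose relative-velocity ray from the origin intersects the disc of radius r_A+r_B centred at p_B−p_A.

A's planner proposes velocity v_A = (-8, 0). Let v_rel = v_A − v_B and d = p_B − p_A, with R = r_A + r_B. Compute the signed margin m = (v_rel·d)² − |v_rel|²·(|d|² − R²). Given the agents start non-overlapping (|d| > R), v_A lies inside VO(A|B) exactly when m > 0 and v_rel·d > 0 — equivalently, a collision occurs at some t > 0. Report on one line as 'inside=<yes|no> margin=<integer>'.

d = (-12, -4),  |d|² = 160;  R = 2+4 = 6,  c = 160−6² = 124
v_rel = (-11, -1),  |v_rel|² = 122;  v_rel·d = (-11)·(-12) + (-1)·(-4) = 136
122·t² − 272·t + 124 = 0  ⇒  m = 136² − 122·124 = 3368
m = 3368 > 0,  v_rel·d = 136 > 0  ⇒  inside

inside=yes margin=3368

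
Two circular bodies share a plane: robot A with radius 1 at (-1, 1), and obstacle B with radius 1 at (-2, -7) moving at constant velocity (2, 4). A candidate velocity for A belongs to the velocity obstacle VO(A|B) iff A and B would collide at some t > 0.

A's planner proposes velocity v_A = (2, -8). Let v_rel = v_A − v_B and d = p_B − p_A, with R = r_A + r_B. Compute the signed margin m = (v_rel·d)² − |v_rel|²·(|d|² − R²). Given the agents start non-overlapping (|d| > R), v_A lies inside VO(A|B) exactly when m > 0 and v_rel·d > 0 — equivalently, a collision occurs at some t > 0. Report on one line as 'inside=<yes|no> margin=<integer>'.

d = (-1, -8),  |d|² = 65;  R = 1+1 = 2,  c = 65−2² = 61
v_rel = (0, -12),  |v_rel|² = 144;  v_rel·d = (0)·(-1) + (-12)·(-8) = 96
144·t² − 192·t + 61 = 0  ⇒  m = 96² − 144·61 = 432
m = 432 > 0,  v_rel·d = 96 > 0  ⇒  inside

inside=yes margin=432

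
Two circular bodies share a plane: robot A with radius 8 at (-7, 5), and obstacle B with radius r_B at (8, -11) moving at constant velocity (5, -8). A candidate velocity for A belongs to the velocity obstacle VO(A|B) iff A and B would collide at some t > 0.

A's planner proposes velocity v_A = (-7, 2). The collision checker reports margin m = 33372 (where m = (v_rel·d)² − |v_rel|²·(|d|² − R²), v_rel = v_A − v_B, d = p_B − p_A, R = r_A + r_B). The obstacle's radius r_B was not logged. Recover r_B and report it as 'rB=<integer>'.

m = 33372
d = (15, -16);  v_rel = (-12, 10),  |v_rel|² = 244
v_rel×d = (-12)·(-16) − (10)·(15) = 42
since m = R²·244 − 42²:  R² = (1764 + 33372) / 244 = 144
R = √144 = 12  ⇒  r_B = 12 − 8 = 4

rB=4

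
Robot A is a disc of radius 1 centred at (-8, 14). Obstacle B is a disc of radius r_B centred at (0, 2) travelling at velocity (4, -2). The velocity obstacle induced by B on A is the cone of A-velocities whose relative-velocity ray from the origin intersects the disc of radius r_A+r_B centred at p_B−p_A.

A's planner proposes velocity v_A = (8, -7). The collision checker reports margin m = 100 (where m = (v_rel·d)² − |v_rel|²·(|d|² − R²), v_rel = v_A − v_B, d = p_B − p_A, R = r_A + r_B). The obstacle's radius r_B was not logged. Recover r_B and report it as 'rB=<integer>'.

m = 100
d = (8, -12);  v_rel = (4, -5),  |v_rel|² = 41
v_rel×d = (4)·(-12) − (-5)·(8) = -8
since m = R²·41 − (-8)²:  R² = (64 + 100) / 41 = 4
R = √4 = 2  ⇒  r_B = 2 − 1 = 1

rB=1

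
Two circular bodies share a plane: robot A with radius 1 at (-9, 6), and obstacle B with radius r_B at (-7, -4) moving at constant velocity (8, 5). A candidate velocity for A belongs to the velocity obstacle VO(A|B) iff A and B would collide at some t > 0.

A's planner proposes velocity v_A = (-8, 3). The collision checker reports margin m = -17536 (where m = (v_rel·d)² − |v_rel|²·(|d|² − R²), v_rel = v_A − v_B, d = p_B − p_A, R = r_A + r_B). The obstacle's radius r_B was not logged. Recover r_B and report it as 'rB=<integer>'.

m = -17536
d = (2, -10);  v_rel = (-16, -2),  |v_rel|² = 260
v_rel×d = (-16)·(-10) − (-2)·(2) = 164
since m = R²·260 − 164²:  R² = (26896 + -17536) / 260 = 36
R = √36 = 6  ⇒  r_B = 6 − 1 = 5

rB=5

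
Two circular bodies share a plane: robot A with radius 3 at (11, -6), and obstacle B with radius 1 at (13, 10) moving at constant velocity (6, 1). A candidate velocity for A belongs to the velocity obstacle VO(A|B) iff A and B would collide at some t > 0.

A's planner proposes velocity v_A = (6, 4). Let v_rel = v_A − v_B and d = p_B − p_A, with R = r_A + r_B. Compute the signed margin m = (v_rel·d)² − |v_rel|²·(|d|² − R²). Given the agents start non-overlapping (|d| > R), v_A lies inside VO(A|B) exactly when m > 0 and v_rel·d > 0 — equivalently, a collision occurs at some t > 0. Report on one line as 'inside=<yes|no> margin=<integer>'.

d = (2, 16),  |d|² = 260;  R = 3+1 = 4,  c = 260−4² = 244
v_rel = (0, 3),  |v_rel|² = 9;  v_rel·d = (0)·(2) + (3)·(16) = 48
9·t² − 96·t + 244 = 0  ⇒  m = 48² − 9·244 = 108
m = 108 > 0,  v_rel·d = 48 > 0  ⇒  inside

inside=yes margin=108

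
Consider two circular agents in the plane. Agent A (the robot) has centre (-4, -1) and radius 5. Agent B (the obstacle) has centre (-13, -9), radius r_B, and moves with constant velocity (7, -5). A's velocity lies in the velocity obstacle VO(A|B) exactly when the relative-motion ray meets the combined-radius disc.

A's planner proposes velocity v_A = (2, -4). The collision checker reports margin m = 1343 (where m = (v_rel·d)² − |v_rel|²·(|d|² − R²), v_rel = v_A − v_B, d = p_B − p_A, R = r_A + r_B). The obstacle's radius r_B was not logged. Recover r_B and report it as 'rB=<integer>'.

m = 1343
d = (-9, -8);  v_rel = (-5, 1),  |v_rel|² = 26
v_rel×d = (-5)·(-8) − (1)·(-9) = 49
since m = R²·26 − 49²:  R² = (2401 + 1343) / 26 = 144
R = √144 = 12  ⇒  r_B = 12 − 5 = 7

rB=7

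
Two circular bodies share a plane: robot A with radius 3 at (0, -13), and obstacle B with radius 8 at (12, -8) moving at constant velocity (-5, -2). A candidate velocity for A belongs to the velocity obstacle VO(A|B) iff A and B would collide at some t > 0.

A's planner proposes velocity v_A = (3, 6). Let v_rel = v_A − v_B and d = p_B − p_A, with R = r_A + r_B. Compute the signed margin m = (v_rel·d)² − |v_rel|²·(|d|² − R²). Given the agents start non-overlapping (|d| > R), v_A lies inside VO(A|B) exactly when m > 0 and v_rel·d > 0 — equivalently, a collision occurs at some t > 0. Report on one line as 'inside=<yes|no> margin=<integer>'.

d = (12, 5),  |d|² = 169;  R = 3+8 = 11,  c = 169−11² = 48
v_rel = (8, 8),  |v_rel|² = 128;  v_rel·d = (8)·(12) + (8)·(5) = 136
128·t² − 272·t + 48 = 0  ⇒  m = 136² − 128·48 = 12352
m = 12352 > 0,  v_rel·d = 136 > 0  ⇒  inside

inside=yes margin=12352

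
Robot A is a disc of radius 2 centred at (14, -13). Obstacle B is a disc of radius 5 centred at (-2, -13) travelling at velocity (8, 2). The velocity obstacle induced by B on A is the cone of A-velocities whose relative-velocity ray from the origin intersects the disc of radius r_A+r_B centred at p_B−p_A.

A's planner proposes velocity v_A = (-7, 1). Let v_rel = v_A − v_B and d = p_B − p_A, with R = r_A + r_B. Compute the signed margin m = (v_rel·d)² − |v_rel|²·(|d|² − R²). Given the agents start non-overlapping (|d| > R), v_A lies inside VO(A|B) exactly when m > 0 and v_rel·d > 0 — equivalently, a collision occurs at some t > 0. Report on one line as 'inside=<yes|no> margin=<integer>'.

d = (-16, 0),  |d|² = 256;  R = 2+5 = 7,  c = 256−7² = 207
v_rel = (-15, -1),  |v_rel|² = 226;  v_rel·d = (-15)·(-16) + (-1)·(0) = 240
226·t² − 480·t + 207 = 0  ⇒  m = 240² − 226·207 = 10818
m = 10818 > 0,  v_rel·d = 240 > 0  ⇒  inside

inside=yes margin=10818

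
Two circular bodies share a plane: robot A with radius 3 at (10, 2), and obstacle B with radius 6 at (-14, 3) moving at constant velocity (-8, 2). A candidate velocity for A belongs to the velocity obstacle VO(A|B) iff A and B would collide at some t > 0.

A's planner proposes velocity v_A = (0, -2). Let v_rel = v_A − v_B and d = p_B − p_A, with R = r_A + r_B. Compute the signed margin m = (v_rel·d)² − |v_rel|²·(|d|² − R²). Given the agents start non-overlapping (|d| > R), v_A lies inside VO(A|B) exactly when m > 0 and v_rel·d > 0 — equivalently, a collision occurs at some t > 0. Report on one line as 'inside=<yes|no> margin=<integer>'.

d = (-24, 1),  |d|² = 577;  R = 3+6 = 9,  c = 577−9² = 496
v_rel = (8, -4),  |v_rel|² = 80;  v_rel·d = (8)·(-24) + (-4)·(1) = -196
80·t² + 392·t + 496 = 0  ⇒  m = (-196)² − 80·496 = -1264
m = -1264 < 0,  v_rel·d = -196 < 0  ⇒  outside

inside=no margin=-1264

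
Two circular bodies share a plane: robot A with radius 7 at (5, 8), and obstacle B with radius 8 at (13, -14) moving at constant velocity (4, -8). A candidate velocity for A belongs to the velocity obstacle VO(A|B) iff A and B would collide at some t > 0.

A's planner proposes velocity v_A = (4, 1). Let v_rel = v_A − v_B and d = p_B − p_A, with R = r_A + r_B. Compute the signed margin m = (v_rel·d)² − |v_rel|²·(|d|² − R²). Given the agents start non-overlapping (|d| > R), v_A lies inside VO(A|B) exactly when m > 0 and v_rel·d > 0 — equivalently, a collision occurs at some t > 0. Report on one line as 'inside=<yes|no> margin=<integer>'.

d = (8, -22),  |d|² = 548;  R = 7+8 = 15,  c = 548−15² = 323
v_rel = (0, 9),  |v_rel|² = 81;  v_rel·d = (0)·(8) + (9)·(-22) = -198
81·t² + 396·t + 323 = 0  ⇒  m = (-198)² − 81·323 = 13041
m = 13041 > 0,  v_rel·d = -198 < 0  ⇒  outside

inside=no margin=13041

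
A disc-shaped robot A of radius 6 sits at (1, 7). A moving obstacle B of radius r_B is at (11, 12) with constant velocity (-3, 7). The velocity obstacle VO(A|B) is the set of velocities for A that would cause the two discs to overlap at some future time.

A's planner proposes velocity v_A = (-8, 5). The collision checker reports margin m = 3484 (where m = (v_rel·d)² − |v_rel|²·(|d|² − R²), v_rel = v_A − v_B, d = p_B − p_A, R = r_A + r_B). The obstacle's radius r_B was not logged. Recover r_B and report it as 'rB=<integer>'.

m = 3484
d = (10, 5);  v_rel = (-5, -2),  |v_rel|² = 29
v_rel×d = (-5)·(5) − (-2)·(10) = -5
since m = R²·29 − (-5)²:  R² = (25 + 3484) / 29 = 121
R = √121 = 11  ⇒  r_B = 11 − 6 = 5

rB=5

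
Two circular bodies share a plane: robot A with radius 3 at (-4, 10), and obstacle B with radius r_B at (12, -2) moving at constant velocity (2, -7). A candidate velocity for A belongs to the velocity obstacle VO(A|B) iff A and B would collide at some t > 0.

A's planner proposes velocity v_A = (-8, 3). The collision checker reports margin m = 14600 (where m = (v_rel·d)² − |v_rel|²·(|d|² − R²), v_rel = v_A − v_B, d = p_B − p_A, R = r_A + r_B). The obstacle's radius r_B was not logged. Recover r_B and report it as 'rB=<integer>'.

m = 14600
d = (16, -12);  v_rel = (-10, 10),  |v_rel|² = 200
v_rel×d = (-10)·(-12) − (10)·(16) = -40
since m = R²·200 − (-40)²:  R² = (1600 + 14600) / 200 = 81
R = √81 = 9  ⇒  r_B = 9 − 3 = 6

rB=6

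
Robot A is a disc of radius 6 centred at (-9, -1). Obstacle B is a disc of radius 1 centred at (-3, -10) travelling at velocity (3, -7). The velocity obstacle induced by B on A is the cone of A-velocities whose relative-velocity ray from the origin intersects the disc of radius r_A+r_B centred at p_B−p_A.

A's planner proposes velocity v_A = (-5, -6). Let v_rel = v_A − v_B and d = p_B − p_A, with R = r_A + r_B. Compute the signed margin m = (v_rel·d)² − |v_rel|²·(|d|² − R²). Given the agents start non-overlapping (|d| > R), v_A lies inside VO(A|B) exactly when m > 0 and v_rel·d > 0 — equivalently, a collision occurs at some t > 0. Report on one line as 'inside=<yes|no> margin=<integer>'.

d = (6, -9),  |d|² = 117;  R = 6+1 = 7,  c = 117−7² = 68
v_rel = (-8, 1),  |v_rel|² = 65;  v_rel·d = (-8)·(6) + (1)·(-9) = -57
65·t² + 114·t + 68 = 0  ⇒  m = (-57)² − 65·68 = -1171
m = -1171 < 0,  v_rel·d = -57 < 0  ⇒  outside

inside=no margin=-1171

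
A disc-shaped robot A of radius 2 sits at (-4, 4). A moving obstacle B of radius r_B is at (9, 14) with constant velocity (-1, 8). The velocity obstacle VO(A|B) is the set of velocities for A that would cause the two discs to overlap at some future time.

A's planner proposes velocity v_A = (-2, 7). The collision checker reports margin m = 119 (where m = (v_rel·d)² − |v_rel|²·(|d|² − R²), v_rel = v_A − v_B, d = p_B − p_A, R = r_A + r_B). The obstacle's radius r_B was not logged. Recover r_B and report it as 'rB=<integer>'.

m = 119
d = (13, 10);  v_rel = (-1, -1),  |v_rel|² = 2
v_rel×d = (-1)·(10) − (-1)·(13) = 3
since m = R²·2 − 3²:  R² = (9 + 119) / 2 = 64
R = √64 = 8  ⇒  r_B = 8 − 2 = 6

rB=6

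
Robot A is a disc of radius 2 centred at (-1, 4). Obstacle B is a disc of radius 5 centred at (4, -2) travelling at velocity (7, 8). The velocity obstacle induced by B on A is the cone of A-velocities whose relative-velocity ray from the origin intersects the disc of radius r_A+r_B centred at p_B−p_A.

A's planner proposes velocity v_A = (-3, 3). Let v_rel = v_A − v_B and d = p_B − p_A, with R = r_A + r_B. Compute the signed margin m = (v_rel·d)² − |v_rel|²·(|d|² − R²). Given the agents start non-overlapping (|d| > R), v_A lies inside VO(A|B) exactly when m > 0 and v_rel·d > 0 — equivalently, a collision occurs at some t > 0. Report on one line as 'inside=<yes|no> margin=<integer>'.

d = (5, -6),  |d|² = 61;  R = 2+5 = 7,  c = 61−7² = 12
v_rel = (-10, -5),  |v_rel|² = 125;  v_rel·d = (-10)·(5) + (-5)·(-6) = -20
125·t² + 40·t + 12 = 0  ⇒  m = (-20)² − 125·12 = -1100
m = -1100 < 0,  v_rel·d = -20 < 0  ⇒  outside

inside=no margin=-1100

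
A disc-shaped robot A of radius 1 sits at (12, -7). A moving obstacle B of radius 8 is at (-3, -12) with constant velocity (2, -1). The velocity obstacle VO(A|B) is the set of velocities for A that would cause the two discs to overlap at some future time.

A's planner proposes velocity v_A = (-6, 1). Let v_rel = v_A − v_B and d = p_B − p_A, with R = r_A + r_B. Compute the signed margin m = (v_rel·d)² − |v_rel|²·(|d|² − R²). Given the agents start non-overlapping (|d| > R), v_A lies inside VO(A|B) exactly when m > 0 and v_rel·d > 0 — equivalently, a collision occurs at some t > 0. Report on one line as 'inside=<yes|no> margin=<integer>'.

d = (-15, -5),  |d|² = 250;  R = 1+8 = 9,  c = 250−9² = 169
v_rel = (-8, 2),  |v_rel|² = 68;  v_rel·d = (-8)·(-15) + (2)·(-5) = 110
68·t² − 220·t + 169 = 0  ⇒  m = 110² − 68·169 = 608
m = 608 > 0,  v_rel·d = 110 > 0  ⇒  inside

inside=yes margin=608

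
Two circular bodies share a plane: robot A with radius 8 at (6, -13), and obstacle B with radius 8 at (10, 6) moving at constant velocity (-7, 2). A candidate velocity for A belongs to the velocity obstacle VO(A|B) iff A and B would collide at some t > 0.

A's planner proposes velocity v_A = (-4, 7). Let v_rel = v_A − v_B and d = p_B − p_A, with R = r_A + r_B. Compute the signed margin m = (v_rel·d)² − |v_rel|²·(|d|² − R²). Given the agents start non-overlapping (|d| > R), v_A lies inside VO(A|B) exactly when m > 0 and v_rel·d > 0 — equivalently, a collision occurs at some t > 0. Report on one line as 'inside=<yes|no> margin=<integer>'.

d = (4, 19),  |d|² = 377;  R = 8+8 = 16,  c = 377−16² = 121
v_rel = (3, 5),  |v_rel|² = 34;  v_rel·d = (3)·(4) + (5)·(19) = 107
34·t² − 214·t + 121 = 0  ⇒  m = 107² − 34·121 = 7335
m = 7335 > 0,  v_rel·d = 107 > 0  ⇒  inside

inside=yes margin=7335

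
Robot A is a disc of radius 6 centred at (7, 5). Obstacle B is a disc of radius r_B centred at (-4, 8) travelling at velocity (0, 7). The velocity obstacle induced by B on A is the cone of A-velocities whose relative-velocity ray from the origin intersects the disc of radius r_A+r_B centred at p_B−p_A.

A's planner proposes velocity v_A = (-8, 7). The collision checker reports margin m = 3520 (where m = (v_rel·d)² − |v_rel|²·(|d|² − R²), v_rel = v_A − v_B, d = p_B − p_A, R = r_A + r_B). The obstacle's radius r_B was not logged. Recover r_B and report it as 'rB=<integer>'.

m = 3520
d = (-11, 3);  v_rel = (-8, 0),  |v_rel|² = 64
v_rel×d = (-8)·(3) − (0)·(-11) = -24
since m = R²·64 − (-24)²:  R² = (576 + 3520) / 64 = 64
R = √64 = 8  ⇒  r_B = 8 − 6 = 2

rB=2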